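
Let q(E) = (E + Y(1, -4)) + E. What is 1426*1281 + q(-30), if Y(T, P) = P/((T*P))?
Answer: 1826647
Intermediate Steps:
Y(T, P) = 1/T (Y(T, P) = P/((P*T)) = P*(1/(P*T)) = 1/T)
q(E) = 1 + 2*E (q(E) = (E + 1/1) + E = (E + 1) + E = (1 + E) + E = 1 + 2*E)
1426*1281 + q(-30) = 1426*1281 + (1 + 2*(-30)) = 1826706 + (1 - 60) = 1826706 - 59 = 1826647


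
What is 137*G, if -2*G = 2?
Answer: -137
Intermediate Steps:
G = -1 (G = -½*2 = -1)
137*G = 137*(-1) = -137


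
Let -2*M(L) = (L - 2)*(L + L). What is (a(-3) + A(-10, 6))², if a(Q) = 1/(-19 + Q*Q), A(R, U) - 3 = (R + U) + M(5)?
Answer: 25921/100 ≈ 259.21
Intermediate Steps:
M(L) = -L*(-2 + L) (M(L) = -(L - 2)*(L + L)/2 = -(-2 + L)*2*L/2 = -L*(-2 + L))
A(R, U) = -12 + R + U (A(R, U) = 3 + ((R + U) + 5*(2 - 1*5)) = 3 + ((R + U) + 5*(2 - 5)) = 3 + ((R + U) + 5*(-3)) = 3 + ((R + U) - 15) = 3 + (-15 + R + U) = -12 + R + U)
a(Q) = 1/(-19 + Q²)
(a(-3) + A(-10, 6))² = (1/(-19 + (-3)²) + (-12 - 10 + 6))² = (1/(-19 + 9) - 16)² = (1/(-10) - 16)² = (-⅒ - 16)² = (-161/10)² = 25921/100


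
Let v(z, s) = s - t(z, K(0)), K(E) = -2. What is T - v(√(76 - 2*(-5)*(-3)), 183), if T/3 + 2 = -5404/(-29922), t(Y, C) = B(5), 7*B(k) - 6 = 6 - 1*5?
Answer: -934854/4987 ≈ -187.46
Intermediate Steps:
B(k) = 1 (B(k) = 6/7 + (6 - 1*5)/7 = 6/7 + (6 - 5)/7 = 6/7 + (⅐)*1 = 6/7 + ⅐ = 1)
t(Y, C) = 1
v(z, s) = -1 + s (v(z, s) = s - 1*1 = s - 1 = -1 + s)
T = -27220/4987 (T = -6 + 3*(-5404/(-29922)) = -6 + 3*(-5404*(-1/29922)) = -6 + 3*(2702/14961) = -6 + 2702/4987 = -27220/4987 ≈ -5.4582)
T - v(√(76 - 2*(-5)*(-3)), 183) = -27220/4987 - (-1 + 183) = -27220/4987 - 1*182 = -27220/4987 - 182 = -934854/4987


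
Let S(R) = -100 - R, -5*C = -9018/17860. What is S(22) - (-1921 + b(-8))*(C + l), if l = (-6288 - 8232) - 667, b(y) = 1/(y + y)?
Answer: -20842694432017/714400 ≈ -2.9175e+7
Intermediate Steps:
C = 4509/44650 (C = -(-9018)/(5*17860) = -⅕*(-4509/8930) = 4509/44650 ≈ 0.10099)
b(y) = 1/(2*y)
l = -15187 (l = -14520 - 667 = -15187)
S(22) - (-1921 + b(-8))*(C + l) = (-100 - 1*22) - (-1921 + (½)/(-8))*(4509/44650 - 15187) = (-100 - 22) - (-1921 + (½)*(-⅛))*(-678095041)/44650 = -122 - (-1921 - 1/16)*(-678095041)/44650 = -122 - (-30737)*(-678095041)/(16*44650) = -122 - 1*20842607275217/714400 = -122 - 20842607275217/714400 = -20842694432017/714400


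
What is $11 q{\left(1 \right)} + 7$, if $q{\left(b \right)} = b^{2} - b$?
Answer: $7$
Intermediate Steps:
$11 q{\left(1 \right)} + 7 = 11 \cdot 1 \left(-1 + 1\right) + 7 = 11 \cdot 1 \cdot 0 + 7 = 11 \cdot 0 + 7 = 0 + 7 = 7$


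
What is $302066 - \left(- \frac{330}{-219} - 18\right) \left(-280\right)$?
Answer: $\frac{21713698}{73} \approx 2.9745 \cdot 10^{5}$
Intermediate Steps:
$302066 - \left(- \frac{330}{-219} - 18\right) \left(-280\right) = 302066 - \left(\left(-330\right) \left(- \frac{1}{219}\right) - 18\right) \left(-280\right) = 302066 - \left(\frac{110}{73} - 18\right) \left(-280\right) = 302066 - \left(- \frac{1204}{73}\right) \left(-280\right) = 302066 - \frac{337120}{73} = \frac{21713698}{73}$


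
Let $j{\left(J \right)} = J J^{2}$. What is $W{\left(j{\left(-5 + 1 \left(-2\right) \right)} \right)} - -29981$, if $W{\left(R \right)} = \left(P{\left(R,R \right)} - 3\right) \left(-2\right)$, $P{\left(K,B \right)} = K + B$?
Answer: $31359$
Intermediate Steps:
$j{\left(J \right)} = J^{3}$
$P{\left(K,B \right)} = B + K$
$W{\left(R \right)} = 6 - 4 R$ ($W{\left(R \right)} = \left(\left(R + R\right) - 3\right) \left(-2\right) = \left(2 R - 3\right) \left(-2\right) = \left(-3 + 2 R\right) \left(-2\right) = 6 - 4 R$)
$W{\left(j{\left(-5 + 1 \left(-2\right) \right)} \right)} - -29981 = \left(6 - 4 \left(-5 + 1 \left(-2\right)\right)^{3}\right) - -29981 = \left(6 - 4 \left(-5 - 2\right)^{3}\right) + 29981 = \left(6 - 4 \left(-7\right)^{3}\right) + 29981 = \left(6 - -1372\right) + 29981 = \left(6 + 1372\right) + 29981 = 1378 + 29981 = 31359$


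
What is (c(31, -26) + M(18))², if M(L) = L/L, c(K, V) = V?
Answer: 625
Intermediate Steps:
M(L) = 1
(c(31, -26) + M(18))² = (-26 + 1)² = (-25)² = 625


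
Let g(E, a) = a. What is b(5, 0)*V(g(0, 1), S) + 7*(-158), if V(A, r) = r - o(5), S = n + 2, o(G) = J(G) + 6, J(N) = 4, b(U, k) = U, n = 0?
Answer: -1146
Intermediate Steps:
o(G) = 10 (o(G) = 4 + 6 = 10)
S = 2 (S = 0 + 2 = 2)
V(A, r) = -10 + r (V(A, r) = r - 1*10 = r - 10 = -10 + r)
b(5, 0)*V(g(0, 1), S) + 7*(-158) = 5*(-10 + 2) + 7*(-158) = 5*(-8) - 1106 = -40 - 1106 = -1146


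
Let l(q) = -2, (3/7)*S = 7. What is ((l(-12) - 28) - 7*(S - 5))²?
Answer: 107584/9 ≈ 11954.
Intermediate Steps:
S = 49/3 (S = (7/3)*7 = 49/3 ≈ 16.333)
((l(-12) - 28) - 7*(S - 5))² = ((-2 - 28) - 7*(49/3 - 5))² = (-30 - 7*34/3)² = (-30 - 238/3)² = (-328/3)² = 107584/9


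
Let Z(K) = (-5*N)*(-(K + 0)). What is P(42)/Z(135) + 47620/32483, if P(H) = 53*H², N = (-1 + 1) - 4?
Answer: -80786851/2436225 ≈ -33.161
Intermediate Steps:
N = -4 (N = 0 - 4 = -4)
Z(K) = -20*K (Z(K) = (-5*(-4))*(-(K + 0)) = 20*(-K) = -20*K)
P(42)/Z(135) + 47620/32483 = (53*42²)/((-20*135)) + 47620/32483 = (53*1764)/(-2700) + 47620*(1/32483) = 93492*(-1/2700) + 47620/32483 = -2597/75 + 47620/32483 = -80786851/2436225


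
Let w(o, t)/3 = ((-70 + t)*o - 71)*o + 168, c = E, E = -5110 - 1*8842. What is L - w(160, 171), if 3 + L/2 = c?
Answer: -7751134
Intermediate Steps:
E = -13952 (E = -5110 - 8842 = -13952)
c = -13952
w(o, t) = 504 + 3*o*(-71 + o*(-70 + t)) (w(o, t) = 3*(((-70 + t)*o - 71)*o + 168) = 3*((o*(-70 + t) - 71)*o + 168) = 3*((-71 + o*(-70 + t))*o + 168) = 3*(o*(-71 + o*(-70 + t)) + 168) = 3*(168 + o*(-71 + o*(-70 + t))) = 504 + 3*o*(-71 + o*(-70 + t)))
L = -27910 (L = -6 + 2*(-13952) = -6 - 27904 = -27910)
L - w(160, 171) = -27910 - (504 - 213*160 - 210*160² + 3*171*160²) = -27910 - (504 - 34080 - 210*25600 + 3*171*25600) = -27910 - (504 - 34080 - 5376000 + 13132800) = -27910 - 1*7723224 = -27910 - 7723224 = -7751134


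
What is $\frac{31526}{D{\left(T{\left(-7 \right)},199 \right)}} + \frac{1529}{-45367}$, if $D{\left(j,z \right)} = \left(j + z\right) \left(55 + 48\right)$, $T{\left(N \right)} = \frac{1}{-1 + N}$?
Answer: $\frac{11191358519}{7434426391} \approx 1.5053$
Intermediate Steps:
$D{\left(j,z \right)} = 103 j + 103 z$ ($D{\left(j,z \right)} = \left(j + z\right) 103 = 103 j + 103 z$)
$\frac{31526}{D{\left(T{\left(-7 \right)},199 \right)}} + \frac{1529}{-45367} = \frac{31526}{\frac{103}{-1 - 7} + 103 \cdot 199} + \frac{1529}{-45367} = \frac{31526}{\frac{103}{-8} + 20497} + 1529 \left(- \frac{1}{45367}\right) = \frac{31526}{103 \left(- \frac{1}{8}\right) + 20497} - \frac{1529}{45367} = \frac{31526}{- \frac{103}{8} + 20497} - \frac{1529}{45367} = \frac{31526}{\frac{163873}{8}} - \frac{1529}{45367} = 31526 \cdot \frac{8}{163873} - \frac{1529}{45367} = \frac{252208}{163873} - \frac{1529}{45367} = \frac{11191358519}{7434426391}$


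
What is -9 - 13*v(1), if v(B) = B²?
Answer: -22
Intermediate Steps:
-9 - 13*v(1) = -9 - 13*1² = -9 - 13*1 = -9 - 13 = -22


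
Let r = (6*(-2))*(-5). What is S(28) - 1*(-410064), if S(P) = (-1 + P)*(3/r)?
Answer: 8201307/20 ≈ 4.1007e+5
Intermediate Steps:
r = 60 (r = -12*(-5) = 60)
S(P) = -1/20 + P/20 (S(P) = (-1 + P)*(3/60) = (-1 + P)*(3*(1/60)) = (-1 + P)*(1/20) = -1/20 + P/20)
S(28) - 1*(-410064) = (-1/20 + (1/20)*28) - 1*(-410064) = (-1/20 + 7/5) + 410064 = 27/20 + 410064 = 8201307/20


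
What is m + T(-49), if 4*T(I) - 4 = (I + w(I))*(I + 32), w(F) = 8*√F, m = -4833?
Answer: -18495/4 - 238*I ≈ -4623.8 - 238.0*I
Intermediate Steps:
T(I) = 1 + (32 + I)*(I + 8*√I)/4 (T(I) = 1 + ((I + 8*√I)*(I + 32))/4 = 1 + ((I + 8*√I)*(32 + I))/4 = 1 + ((32 + I)*(I + 8*√I))/4 = 1 + (32 + I)*(I + 8*√I)/4)
m + T(-49) = -4833 + (1 + 2*(-49)^(3/2) + 8*(-49) + 64*√(-49) + (¼)*(-49)²) = -4833 + (1 + 2*(-343*I) - 392 + 64*(7*I) + (¼)*2401) = -4833 + (1 - 686*I - 392 + 448*I + 2401/4) = -4833 + (837/4 - 238*I) = -18495/4 - 238*I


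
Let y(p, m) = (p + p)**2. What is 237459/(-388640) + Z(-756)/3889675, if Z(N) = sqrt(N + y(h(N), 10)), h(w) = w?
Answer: -237459/388640 + 6*sqrt(63483)/3889675 ≈ -0.61061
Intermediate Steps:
y(p, m) = 4*p**2 (y(p, m) = (2*p)**2 = 4*p**2)
Z(N) = sqrt(N + 4*N**2)
237459/(-388640) + Z(-756)/3889675 = 237459/(-388640) + sqrt(-756*(1 + 4*(-756)))/3889675 = 237459*(-1/388640) + sqrt(-756*(1 - 3024))*(1/3889675) = -237459/388640 + sqrt(-756*(-3023))*(1/3889675) = -237459/388640 + sqrt(2285388)*(1/3889675) = -237459/388640 + (6*sqrt(63483))*(1/3889675) = -237459/388640 + 6*sqrt(63483)/3889675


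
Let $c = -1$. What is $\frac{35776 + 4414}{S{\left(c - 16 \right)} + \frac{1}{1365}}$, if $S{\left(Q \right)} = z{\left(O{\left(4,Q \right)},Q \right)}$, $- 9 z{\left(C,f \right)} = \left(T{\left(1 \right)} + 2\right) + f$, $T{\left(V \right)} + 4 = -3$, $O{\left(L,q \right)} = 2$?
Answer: $\frac{164578050}{10013} \approx 16436.0$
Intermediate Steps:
$T{\left(V \right)} = -7$ ($T{\left(V \right)} = -4 - 3 = -7$)
$z{\left(C,f \right)} = \frac{5}{9} - \frac{f}{9}$ ($z{\left(C,f \right)} = - \frac{\left(-7 + 2\right) + f}{9} = - \frac{-5 + f}{9} = \frac{5}{9} - \frac{f}{9}$)
$S{\left(Q \right)} = \frac{5}{9} - \frac{Q}{9}$
$\frac{35776 + 4414}{S{\left(c - 16 \right)} + \frac{1}{1365}} = \frac{35776 + 4414}{\left(\frac{5}{9} - \frac{-1 - 16}{9}\right) + \frac{1}{1365}} = \frac{40190}{\left(\frac{5}{9} - \frac{-1 - 16}{9}\right) + \frac{1}{1365}} = \frac{40190}{\left(\frac{5}{9} - - \frac{17}{9}\right) + \frac{1}{1365}} = \frac{40190}{\left(\frac{5}{9} + \frac{17}{9}\right) + \frac{1}{1365}} = \frac{40190}{\frac{22}{9} + \frac{1}{1365}} = \frac{40190}{\frac{10013}{4095}} = 40190 \cdot \frac{4095}{10013} = \frac{164578050}{10013}$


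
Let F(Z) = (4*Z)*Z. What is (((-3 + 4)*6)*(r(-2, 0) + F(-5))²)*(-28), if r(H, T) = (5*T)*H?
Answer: -1680000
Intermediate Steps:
r(H, T) = 5*H*T
F(Z) = 4*Z²
(((-3 + 4)*6)*(r(-2, 0) + F(-5))²)*(-28) = (((-3 + 4)*6)*(5*(-2)*0 + 4*(-5)²)²)*(-28) = ((1*6)*(0 + 4*25)²)*(-28) = (6*(0 + 100)²)*(-28) = (6*100²)*(-28) = (6*10000)*(-28) = 60000*(-28) = -1680000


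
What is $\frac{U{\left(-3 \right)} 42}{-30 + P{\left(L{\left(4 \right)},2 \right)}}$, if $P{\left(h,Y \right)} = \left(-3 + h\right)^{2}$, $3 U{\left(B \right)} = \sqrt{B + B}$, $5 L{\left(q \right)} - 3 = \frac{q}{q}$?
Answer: $- \frac{350 i \sqrt{6}}{629} \approx - 1.363 i$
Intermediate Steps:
$L{\left(q \right)} = \frac{4}{5}$ ($L{\left(q \right)} = \frac{3}{5} + \frac{q \frac{1}{q}}{5} = \frac{3}{5} + \frac{1}{5} \cdot 1 = \frac{3}{5} + \frac{1}{5} = \frac{4}{5}$)
$U{\left(B \right)} = \frac{\sqrt{2} \sqrt{B}}{3}$ ($U{\left(B \right)} = \frac{\sqrt{B + B}}{3} = \frac{\sqrt{2 B}}{3} = \frac{\sqrt{2} \sqrt{B}}{3}$)
$\frac{U{\left(-3 \right)} 42}{-30 + P{\left(L{\left(4 \right)},2 \right)}} = \frac{\frac{\sqrt{2} \sqrt{-3}}{3} \cdot 42}{-30 + \left(-3 + \frac{4}{5}\right)^{2}} = \frac{\frac{\sqrt{2} i \sqrt{3}}{3} \cdot 42}{-30 + \left(- \frac{11}{5}\right)^{2}} = \frac{\frac{i \sqrt{6}}{3} \cdot 42}{-30 + \frac{121}{25}} = \frac{14 i \sqrt{6}}{- \frac{629}{25}} = 14 i \sqrt{6} \left(- \frac{25}{629}\right) = - \frac{350 i \sqrt{6}}{629}$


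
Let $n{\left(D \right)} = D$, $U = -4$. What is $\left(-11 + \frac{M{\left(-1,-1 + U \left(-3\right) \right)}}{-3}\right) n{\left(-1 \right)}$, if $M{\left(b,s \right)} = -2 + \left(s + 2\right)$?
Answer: $\frac{44}{3} \approx 14.667$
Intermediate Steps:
$M{\left(b,s \right)} = s$ ($M{\left(b,s \right)} = -2 + \left(2 + s\right) = s$)
$\left(-11 + \frac{M{\left(-1,-1 + U \left(-3\right) \right)}}{-3}\right) n{\left(-1 \right)} = \left(-11 + \frac{-1 - -12}{-3}\right) \left(-1\right) = \left(-11 + \left(-1 + 12\right) \left(- \frac{1}{3}\right)\right) \left(-1\right) = \left(-11 + 11 \left(- \frac{1}{3}\right)\right) \left(-1\right) = \left(-11 - \frac{11}{3}\right) \left(-1\right) = \left(- \frac{44}{3}\right) \left(-1\right) = \frac{44}{3}$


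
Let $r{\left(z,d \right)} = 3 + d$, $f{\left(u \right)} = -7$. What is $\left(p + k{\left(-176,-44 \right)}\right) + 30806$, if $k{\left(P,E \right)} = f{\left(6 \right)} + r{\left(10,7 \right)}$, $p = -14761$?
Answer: $16048$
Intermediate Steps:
$k{\left(P,E \right)} = 3$ ($k{\left(P,E \right)} = -7 + \left(3 + 7\right) = -7 + 10 = 3$)
$\left(p + k{\left(-176,-44 \right)}\right) + 30806 = \left(-14761 + 3\right) + 30806 = -14758 + 30806 = 16048$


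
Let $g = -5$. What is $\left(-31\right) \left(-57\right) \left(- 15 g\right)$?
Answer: $132525$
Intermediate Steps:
$\left(-31\right) \left(-57\right) \left(- 15 g\right) = \left(-31\right) \left(-57\right) \left(\left(-15\right) \left(-5\right)\right) = 1767 \cdot 75 = 132525$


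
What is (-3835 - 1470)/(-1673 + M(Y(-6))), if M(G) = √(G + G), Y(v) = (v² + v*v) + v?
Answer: 8875265/2798797 + 10610*√33/2798797 ≈ 3.1929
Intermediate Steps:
Y(v) = v + 2*v² (Y(v) = (v² + v²) + v = 2*v² + v = v + 2*v²)
M(G) = √2*√G (M(G) = √(2*G) = √2*√G)
(-3835 - 1470)/(-1673 + M(Y(-6))) = (-3835 - 1470)/(-1673 + √2*√(-6*(1 + 2*(-6)))) = -5305/(-1673 + √2*√(-6*(1 - 12))) = -5305/(-1673 + √2*√(-6*(-11))) = -5305/(-1673 + √2*√66) = -5305/(-1673 + 2*√33)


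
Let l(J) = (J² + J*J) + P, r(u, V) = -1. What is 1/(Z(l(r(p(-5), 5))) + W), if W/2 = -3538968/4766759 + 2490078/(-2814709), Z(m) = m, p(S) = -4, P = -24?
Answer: -13417039458131/338836401673910 ≈ -0.039597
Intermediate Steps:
l(J) = -24 + 2*J² (l(J) = (J² + J*J) - 24 = (J² + J²) - 24 = 2*J² - 24 = -24 + 2*J²)
W = -43661533595028/13417039458131 (W = 2*(-3538968/4766759 + 2490078/(-2814709)) = 2*(-3538968*1/4766759 + 2490078*(-1/2814709)) = 2*(-3538968/4766759 - 2490078/2814709) = 2*(-21830766797514/13417039458131) = -43661533595028/13417039458131 ≈ -3.2542)
1/(Z(l(r(p(-5), 5))) + W) = 1/((-24 + 2*(-1)²) - 43661533595028/13417039458131) = 1/((-24 + 2*1) - 43661533595028/13417039458131) = 1/((-24 + 2) - 43661533595028/13417039458131) = 1/(-22 - 43661533595028/13417039458131) = 1/(-338836401673910/13417039458131) = -13417039458131/338836401673910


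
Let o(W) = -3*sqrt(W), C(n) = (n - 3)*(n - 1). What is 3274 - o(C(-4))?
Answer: 3274 + 3*sqrt(35) ≈ 3291.8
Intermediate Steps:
C(n) = (-1 + n)*(-3 + n) (C(n) = (-3 + n)*(-1 + n) = (-1 + n)*(-3 + n))
3274 - o(C(-4)) = 3274 - (-3)*sqrt(3 + (-4)**2 - 4*(-4)) = 3274 - (-3)*sqrt(3 + 16 + 16) = 3274 - (-3)*sqrt(35) = 3274 + 3*sqrt(35)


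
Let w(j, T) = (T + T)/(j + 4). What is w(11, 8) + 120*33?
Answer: 59416/15 ≈ 3961.1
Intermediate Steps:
w(j, T) = 2*T/(4 + j) (w(j, T) = (2*T)/(4 + j) = 2*T/(4 + j))
w(11, 8) + 120*33 = 2*8/(4 + 11) + 120*33 = 2*8/15 + 3960 = 2*8*(1/15) + 3960 = 16/15 + 3960 = 59416/15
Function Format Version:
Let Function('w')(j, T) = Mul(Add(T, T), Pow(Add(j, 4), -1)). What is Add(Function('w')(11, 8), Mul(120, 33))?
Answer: Rational(59416, 15) ≈ 3961.1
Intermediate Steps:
Function('w')(j, T) = Mul(2, T, Pow(Add(4, j), -1)) (Function('w')(j, T) = Mul(Mul(2, T), Pow(Add(4, j), -1)) = Mul(2, T, Pow(Add(4, j), -1)))
Add(Function('w')(11, 8), Mul(120, 33)) = Add(Mul(2, 8, Pow(Add(4, 11), -1)), Mul(120, 33)) = Add(Mul(2, 8, Pow(15, -1)), 3960) = Add(Mul(2, 8, Rational(1, 15)), 3960) = Add(Rational(16, 15), 3960) = Rational(59416, 15)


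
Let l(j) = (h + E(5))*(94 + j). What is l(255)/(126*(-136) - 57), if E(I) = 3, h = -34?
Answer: 10819/17193 ≈ 0.62927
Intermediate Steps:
l(j) = -2914 - 31*j (l(j) = (-34 + 3)*(94 + j) = -31*(94 + j) = -2914 - 31*j)
l(255)/(126*(-136) - 57) = (-2914 - 31*255)/(126*(-136) - 57) = (-2914 - 7905)/(-17136 - 57) = -10819/(-17193) = -10819*(-1/17193) = 10819/17193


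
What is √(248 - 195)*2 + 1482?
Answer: 1482 + 2*√53 ≈ 1496.6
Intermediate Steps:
√(248 - 195)*2 + 1482 = √53*2 + 1482 = 2*√53 + 1482 = 1482 + 2*√53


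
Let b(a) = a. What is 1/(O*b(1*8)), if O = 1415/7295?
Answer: 1459/2264 ≈ 0.64443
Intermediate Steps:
O = 283/1459 (O = 1415*(1/7295) = 283/1459 ≈ 0.19397)
1/(O*b(1*8)) = 1/(283*(1*8)/1459) = 1/((283/1459)*8) = 1/(2264/1459) = 1459/2264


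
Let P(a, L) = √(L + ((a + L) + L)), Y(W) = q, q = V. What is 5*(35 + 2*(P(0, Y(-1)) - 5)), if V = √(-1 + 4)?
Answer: 125 + 10*3^(¾) ≈ 147.80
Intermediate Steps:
V = √3 ≈ 1.7320
q = √3 ≈ 1.7320
Y(W) = √3
P(a, L) = √(a + 3*L) (P(a, L) = √(L + ((L + a) + L)) = √(L + (a + 2*L)) = √(a + 3*L))
5*(35 + 2*(P(0, Y(-1)) - 5)) = 5*(35 + 2*(√(0 + 3*√3) - 5)) = 5*(35 + 2*(√(3*√3) - 5)) = 5*(35 + 2*(3^(¾) - 5)) = 5*(35 + 2*(-5 + 3^(¾))) = 5*(35 + (-10 + 2*3^(¾))) = 5*(25 + 2*3^(¾)) = 125 + 10*3^(¾)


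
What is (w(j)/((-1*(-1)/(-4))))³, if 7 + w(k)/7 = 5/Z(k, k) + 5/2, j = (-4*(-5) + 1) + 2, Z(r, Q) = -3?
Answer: 138991832/27 ≈ 5.1478e+6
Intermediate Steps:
j = 23 (j = (20 + 1) + 2 = 21 + 2 = 23)
w(k) = -259/6 (w(k) = -49 + 7*(5/(-3) + 5/2) = -49 + 7*(5*(-⅓) + 5*(½)) = -49 + 7*(-5/3 + 5/2) = -49 + 7*(⅚) = -49 + 35/6 = -259/6)
(w(j)/((-1*(-1)/(-4))))³ = (-259/(6*(-1*(-1)/(-4))))³ = (-259/(6*(1*(-¼))))³ = (-259/(6*(-¼)))³ = (-259/6*(-4))³ = (518/3)³ = 138991832/27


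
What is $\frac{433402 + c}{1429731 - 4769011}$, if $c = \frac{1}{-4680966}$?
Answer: $- \frac{2028740026331}{15631056144480} \approx -0.12979$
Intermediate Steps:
$c = - \frac{1}{4680966} \approx -2.1363 \cdot 10^{-7}$
$\frac{433402 + c}{1429731 - 4769011} = \frac{433402 - \frac{1}{4680966}}{1429731 - 4769011} = \frac{2028740026331}{4680966 \left(-3339280\right)} = \frac{2028740026331}{4680966} \left(- \frac{1}{3339280}\right) = - \frac{2028740026331}{15631056144480}$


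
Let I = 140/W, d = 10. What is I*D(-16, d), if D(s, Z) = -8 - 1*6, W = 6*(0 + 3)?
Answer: -980/9 ≈ -108.89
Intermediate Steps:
W = 18 (W = 6*3 = 18)
D(s, Z) = -14 (D(s, Z) = -8 - 6 = -14)
I = 70/9 (I = 140/18 = 140*(1/18) = 70/9 ≈ 7.7778)
I*D(-16, d) = (70/9)*(-14) = -980/9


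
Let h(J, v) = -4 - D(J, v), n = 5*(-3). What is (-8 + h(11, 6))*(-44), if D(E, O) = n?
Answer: -132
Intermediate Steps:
n = -15
D(E, O) = -15
h(J, v) = 11 (h(J, v) = -4 - 1*(-15) = -4 + 15 = 11)
(-8 + h(11, 6))*(-44) = (-8 + 11)*(-44) = 3*(-44) = -132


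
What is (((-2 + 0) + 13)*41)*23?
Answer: 10373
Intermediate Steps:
(((-2 + 0) + 13)*41)*23 = ((-2 + 13)*41)*23 = (11*41)*23 = 451*23 = 10373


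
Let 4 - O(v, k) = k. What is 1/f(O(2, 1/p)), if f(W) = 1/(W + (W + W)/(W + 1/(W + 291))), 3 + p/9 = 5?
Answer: 40355477/6790734 ≈ 5.9427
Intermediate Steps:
p = 18 (p = -27 + 9*5 = -27 + 45 = 18)
O(v, k) = 4 - k
f(W) = 1/(W + 2*W/(W + 1/(291 + W))) (f(W) = 1/(W + (2*W)/(W + 1/(291 + W))) = 1/(W + 2*W/(W + 1/(291 + W))))
1/f(O(2, 1/p)) = 1/((1 + (4 - 1/18)² + 291*(4 - 1/18))/((4 - 1/18)*(583 + (4 - 1/18)² + 293*(4 - 1/18)))) = 1/((1 + (71/18)² + 291*(71/18))/((71/18)*(583 + (71/18)² + 293*(71/18)))) = 1/(18*(1 + 5041/324 + 6887/6)/(71*(583 + 5041/324 + 20803/18))) = 1/((18/71)*(377263/324)/(568387/324)) = 1/((18/71)*(324/568387)*(377263/324)) = 1/(6790734/40355477) = 40355477/6790734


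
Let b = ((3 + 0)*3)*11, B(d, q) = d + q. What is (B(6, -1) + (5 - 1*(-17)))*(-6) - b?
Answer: -261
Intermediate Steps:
b = 99 (b = (3*3)*11 = 9*11 = 99)
(B(6, -1) + (5 - 1*(-17)))*(-6) - b = ((6 - 1) + (5 - 1*(-17)))*(-6) - 1*99 = (5 + (5 + 17))*(-6) - 99 = (5 + 22)*(-6) - 99 = 27*(-6) - 99 = -162 - 99 = -261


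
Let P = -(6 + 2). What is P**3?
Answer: -512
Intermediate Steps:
P = -8 (P = -1*8 = -8)
P**3 = (-8)**3 = -512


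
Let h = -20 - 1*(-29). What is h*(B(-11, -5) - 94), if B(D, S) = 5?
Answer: -801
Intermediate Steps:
h = 9 (h = -20 + 29 = 9)
h*(B(-11, -5) - 94) = 9*(5 - 94) = 9*(-89) = -801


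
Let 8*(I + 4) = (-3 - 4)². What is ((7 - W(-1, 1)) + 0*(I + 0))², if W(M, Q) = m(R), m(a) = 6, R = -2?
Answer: 1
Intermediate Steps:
I = 17/8 (I = -4 + (-3 - 4)²/8 = -4 + (⅛)*(-7)² = -4 + (⅛)*49 = -4 + 49/8 = 17/8 ≈ 2.1250)
W(M, Q) = 6
((7 - W(-1, 1)) + 0*(I + 0))² = ((7 - 1*6) + 0*(17/8 + 0))² = ((7 - 6) + 0*(17/8))² = (1 + 0)² = 1² = 1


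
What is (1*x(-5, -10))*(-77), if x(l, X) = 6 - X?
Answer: -1232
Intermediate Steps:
(1*x(-5, -10))*(-77) = (1*(6 - 1*(-10)))*(-77) = (1*(6 + 10))*(-77) = (1*16)*(-77) = 16*(-77) = -1232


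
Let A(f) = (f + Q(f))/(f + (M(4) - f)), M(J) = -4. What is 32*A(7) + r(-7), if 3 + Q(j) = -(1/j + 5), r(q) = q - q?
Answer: 64/7 ≈ 9.1429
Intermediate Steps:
r(q) = 0
Q(j) = -8 - 1/j (Q(j) = -3 - (1/j + 5) = -3 - (5 + 1/j) = -3 + (-5 - 1/j) = -8 - 1/j)
A(f) = 2 - f/4 + 1/(4*f) (A(f) = (f + (-8 - 1/f))/(f + (-4 - f)) = (-8 + f - 1/f)/(-4) = (-8 + f - 1/f)*(-¼) = 2 - f/4 + 1/(4*f))
32*A(7) + r(-7) = 32*((¼)*(1 + 7*(8 - 1*7))/7) + 0 = 32*((¼)*(⅐)*(1 + 7*(8 - 7))) + 0 = 32*((¼)*(⅐)*(1 + 7*1)) + 0 = 32*((¼)*(⅐)*(1 + 7)) + 0 = 32*((¼)*(⅐)*8) + 0 = 32*(2/7) + 0 = 64/7 + 0 = 64/7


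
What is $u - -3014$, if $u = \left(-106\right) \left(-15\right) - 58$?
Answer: $4546$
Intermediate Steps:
$u = 1532$ ($u = 1590 - 58 = 1532$)
$u - -3014 = 1532 - -3014 = 1532 + \left(-21906 + 24920\right) = 1532 + 3014 = 4546$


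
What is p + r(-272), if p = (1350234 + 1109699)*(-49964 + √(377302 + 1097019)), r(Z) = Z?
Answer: -122908092684 + 2459933*√1474321 ≈ -1.1992e+11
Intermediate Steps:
p = -122908092412 + 2459933*√1474321 (p = 2459933*(-49964 + √1474321) = -122908092412 + 2459933*√1474321 ≈ -1.1992e+11)
p + r(-272) = (-122908092412 + 2459933*√1474321) - 272 = -122908092684 + 2459933*√1474321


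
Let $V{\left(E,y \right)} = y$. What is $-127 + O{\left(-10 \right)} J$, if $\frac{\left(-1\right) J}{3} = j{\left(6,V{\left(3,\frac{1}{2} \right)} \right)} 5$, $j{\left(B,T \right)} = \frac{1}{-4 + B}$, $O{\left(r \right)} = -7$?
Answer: $- \frac{149}{2} \approx -74.5$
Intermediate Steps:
$J = - \frac{15}{2}$ ($J = - 3 \frac{1}{-4 + 6} \cdot 5 = - 3 \cdot \frac{1}{2} \cdot 5 = \left(-3\right) \frac{5}{2} = - \frac{15}{2} \approx -7.5$)
$-127 + O{\left(-10 \right)} J = -127 - - \frac{105}{2} = -127 + \frac{105}{2} = - \frac{149}{2}$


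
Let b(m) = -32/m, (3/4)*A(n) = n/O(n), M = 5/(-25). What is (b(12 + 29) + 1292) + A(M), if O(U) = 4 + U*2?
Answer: 1429298/1107 ≈ 1291.1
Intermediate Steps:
O(U) = 4 + 2*U
M = -⅕ (M = 5*(-1/25) = -⅕ ≈ -0.20000)
A(n) = 4*n/(3*(4 + 2*n)) (A(n) = 4*(n/(4 + 2*n))/3 = 4*n/(3*(4 + 2*n)))
(b(12 + 29) + 1292) + A(M) = (-32/(12 + 29) + 1292) + (⅔)*(-⅕)/(2 - ⅕) = (-32/41 + 1292) + (⅔)*(-⅕)/(9/5) = (-32*1/41 + 1292) + (⅔)*(-⅕)*(5/9) = (-32/41 + 1292) - 2/27 = 52940/41 - 2/27 = 1429298/1107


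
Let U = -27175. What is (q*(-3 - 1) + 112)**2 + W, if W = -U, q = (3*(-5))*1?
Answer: 56759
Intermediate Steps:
q = -15 (q = -15*1 = -15)
W = 27175 (W = -1*(-27175) = 27175)
(q*(-3 - 1) + 112)**2 + W = (-15*(-3 - 1) + 112)**2 + 27175 = (-15*(-4) + 112)**2 + 27175 = (60 + 112)**2 + 27175 = 172**2 + 27175 = 29584 + 27175 = 56759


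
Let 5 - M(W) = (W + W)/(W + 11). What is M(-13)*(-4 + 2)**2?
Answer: -32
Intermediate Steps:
M(W) = 5 - 2*W/(11 + W) (M(W) = 5 - (W + W)/(W + 11) = 5 - 2*W/(11 + W))
M(-13)*(-4 + 2)**2 = ((55 + 3*(-13))/(11 - 13))*(-4 + 2)**2 = ((55 - 39)/(-2))*(-2)**2 = -1/2*16*4 = -8*4 = -32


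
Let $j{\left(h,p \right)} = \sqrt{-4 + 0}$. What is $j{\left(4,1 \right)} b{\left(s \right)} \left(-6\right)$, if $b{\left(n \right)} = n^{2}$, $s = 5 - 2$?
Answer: $- 108 i \approx - 108.0 i$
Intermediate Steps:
$j{\left(h,p \right)} = 2 i$ ($j{\left(h,p \right)} = \sqrt{-4} = 2 i$)
$s = 3$ ($s = 5 - 2 = 3$)
$j{\left(4,1 \right)} b{\left(s \right)} \left(-6\right) = 2 i 3^{2} \left(-6\right) = 2 i 9 \left(-6\right) = 18 i \left(-6\right) = - 108 i$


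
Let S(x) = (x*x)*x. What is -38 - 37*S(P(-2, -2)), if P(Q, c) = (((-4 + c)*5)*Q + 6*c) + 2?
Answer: -4625038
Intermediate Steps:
P(Q, c) = 2 + 6*c + Q*(-20 + 5*c) (P(Q, c) = ((-20 + 5*c)*Q + 6*c) + 2 = (Q*(-20 + 5*c) + 6*c) + 2 = (6*c + Q*(-20 + 5*c)) + 2 = 2 + 6*c + Q*(-20 + 5*c))
S(x) = x**3 (S(x) = x**2*x = x**3)
-38 - 37*S(P(-2, -2)) = -38 - 37*(2 - 20*(-2) + 6*(-2) + 5*(-2)*(-2))**3 = -38 - 37*(2 + 40 - 12 + 20)**3 = -38 - 37*50**3 = -38 - 37*125000 = -38 - 4625000 = -4625038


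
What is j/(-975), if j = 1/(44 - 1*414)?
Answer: 1/360750 ≈ 2.7720e-6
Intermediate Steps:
j = -1/370 (j = 1/(44 - 414) = 1/(-370) = -1/370 ≈ -0.0027027)
j/(-975) = -1/370/(-975) = -1/370*(-1/975) = 1/360750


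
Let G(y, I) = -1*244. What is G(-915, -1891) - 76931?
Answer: -77175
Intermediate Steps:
G(y, I) = -244
G(-915, -1891) - 76931 = -244 - 76931 = -77175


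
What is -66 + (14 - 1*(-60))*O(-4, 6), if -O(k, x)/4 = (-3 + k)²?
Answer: -14570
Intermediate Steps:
O(k, x) = -4*(-3 + k)²
-66 + (14 - 1*(-60))*O(-4, 6) = -66 + (14 - 1*(-60))*(-4*(-3 - 4)²) = -66 + (14 + 60)*(-4*(-7)²) = -66 + 74*(-4*49) = -66 + 74*(-196) = -66 - 14504 = -14570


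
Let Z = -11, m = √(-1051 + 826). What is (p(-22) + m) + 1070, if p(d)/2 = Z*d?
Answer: 1554 + 15*I ≈ 1554.0 + 15.0*I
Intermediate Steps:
m = 15*I (m = √(-225) = 15*I ≈ 15.0*I)
p(d) = -22*d (p(d) = 2*(-11*d) = -22*d)
(p(-22) + m) + 1070 = (-22*(-22) + 15*I) + 1070 = (484 + 15*I) + 1070 = 1554 + 15*I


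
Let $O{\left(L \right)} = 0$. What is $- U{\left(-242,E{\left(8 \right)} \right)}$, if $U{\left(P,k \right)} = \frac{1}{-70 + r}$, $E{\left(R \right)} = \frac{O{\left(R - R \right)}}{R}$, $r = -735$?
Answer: $\frac{1}{805} \approx 0.0012422$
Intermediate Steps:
$E{\left(R \right)} = 0$ ($E{\left(R \right)} = \frac{0}{R} = 0$)
$U{\left(P,k \right)} = - \frac{1}{805}$ ($U{\left(P,k \right)} = \frac{1}{-70 - 735} = \frac{1}{-805} = - \frac{1}{805}$)
$- U{\left(-242,E{\left(8 \right)} \right)} = \left(-1\right) \left(- \frac{1}{805}\right) = \frac{1}{805}$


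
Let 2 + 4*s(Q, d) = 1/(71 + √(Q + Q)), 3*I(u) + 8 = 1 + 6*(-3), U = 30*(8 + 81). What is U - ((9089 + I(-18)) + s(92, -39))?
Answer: -41512263/6476 + √46/9714 ≈ -6410.2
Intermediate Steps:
U = 2670 (U = 30*89 = 2670)
I(u) = -25/3 (I(u) = -8/3 + (1 + 6*(-3))/3 = -8/3 + (1 - 18)/3 = -8/3 + (⅓)*(-17) = -8/3 - 17/3 = -25/3)
s(Q, d) = -½ + 1/(4*(71 + √2*√Q)) (s(Q, d) = -½ + 1/(4*(71 + √(Q + Q))) = -½ + 1/(4*(71 + √(2*Q))) = -½ + 1/(4*(71 + √2*√Q)))
U - ((9089 + I(-18)) + s(92, -39)) = 2670 - ((9089 - 25/3) + (-141 - 2*√2*√92)/(4*(71 + √2*√92))) = 2670 - (27242/3 + (-141 - 2*√2*2*√23)/(4*(71 + √2*(2*√23)))) = 2670 - (27242/3 + (-141 - 4*√46)/(4*(71 + 2*√46))) = 2670 + (-27242/3 - (-141 - 4*√46)/(4*(71 + 2*√46))) = -19232/3 - (-141 - 4*√46)/(4*(71 + 2*√46))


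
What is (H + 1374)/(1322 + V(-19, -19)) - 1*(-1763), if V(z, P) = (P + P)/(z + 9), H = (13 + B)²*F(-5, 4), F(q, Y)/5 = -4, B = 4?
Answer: 11664897/6629 ≈ 1759.7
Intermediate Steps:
F(q, Y) = -20 (F(q, Y) = 5*(-4) = -20)
H = -5780 (H = (13 + 4)²*(-20) = 17²*(-20) = 289*(-20) = -5780)
V(z, P) = 2*P/(9 + z) (V(z, P) = (2*P)/(9 + z) = 2*P/(9 + z))
(H + 1374)/(1322 + V(-19, -19)) - 1*(-1763) = (-5780 + 1374)/(1322 + 2*(-19)/(9 - 19)) - 1*(-1763) = -4406/(1322 + 2*(-19)/(-10)) + 1763 = -4406/(1322 + 2*(-19)*(-⅒)) + 1763 = -4406/(1322 + 19/5) + 1763 = -4406/6629/5 + 1763 = -4406*5/6629 + 1763 = -22030/6629 + 1763 = 11664897/6629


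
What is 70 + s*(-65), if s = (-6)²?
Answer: -2270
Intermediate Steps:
s = 36
70 + s*(-65) = 70 + 36*(-65) = 70 - 2340 = -2270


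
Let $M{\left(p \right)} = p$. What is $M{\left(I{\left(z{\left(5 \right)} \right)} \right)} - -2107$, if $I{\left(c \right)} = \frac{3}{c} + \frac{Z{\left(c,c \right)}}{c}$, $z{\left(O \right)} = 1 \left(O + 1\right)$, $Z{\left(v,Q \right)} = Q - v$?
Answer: $\frac{4215}{2} \approx 2107.5$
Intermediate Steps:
$z{\left(O \right)} = 1 + O$ ($z{\left(O \right)} = 1 \left(1 + O\right) = 1 + O$)
$I{\left(c \right)} = \frac{3}{c}$ ($I{\left(c \right)} = \frac{3}{c} + \frac{c - c}{c} = \frac{3}{c} + \frac{0}{c} = \frac{3}{c} + 0 = \frac{3}{c}$)
$M{\left(I{\left(z{\left(5 \right)} \right)} \right)} - -2107 = \frac{3}{1 + 5} - -2107 = \frac{3}{6} + 2107 = 3 \cdot \frac{1}{6} + 2107 = \frac{1}{2} + 2107 = \frac{4215}{2}$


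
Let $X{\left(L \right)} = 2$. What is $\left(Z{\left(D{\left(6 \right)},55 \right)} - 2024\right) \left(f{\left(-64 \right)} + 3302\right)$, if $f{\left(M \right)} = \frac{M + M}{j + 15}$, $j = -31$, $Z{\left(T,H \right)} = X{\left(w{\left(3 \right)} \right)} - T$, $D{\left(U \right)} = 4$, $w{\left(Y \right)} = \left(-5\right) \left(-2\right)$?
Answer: $-6706060$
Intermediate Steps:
$w{\left(Y \right)} = 10$
$Z{\left(T,H \right)} = 2 - T$
$f{\left(M \right)} = - \frac{M}{8}$ ($f{\left(M \right)} = \frac{M + M}{-31 + 15} = \frac{2 M}{-16} = 2 M \left(- \frac{1}{16}\right) = - \frac{M}{8}$)
$\left(Z{\left(D{\left(6 \right)},55 \right)} - 2024\right) \left(f{\left(-64 \right)} + 3302\right) = \left(\left(2 - 4\right) - 2024\right) \left(\left(- \frac{1}{8}\right) \left(-64\right) + 3302\right) = \left(\left(2 - 4\right) - 2024\right) \left(8 + 3302\right) = \left(-2 - 2024\right) 3310 = \left(-2026\right) 3310 = -6706060$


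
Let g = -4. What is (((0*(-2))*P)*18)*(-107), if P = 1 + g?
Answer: 0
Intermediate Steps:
P = -3 (P = 1 - 4 = -3)
(((0*(-2))*P)*18)*(-107) = (((0*(-2))*(-3))*18)*(-107) = ((0*(-3))*18)*(-107) = (0*18)*(-107) = 0*(-107) = 0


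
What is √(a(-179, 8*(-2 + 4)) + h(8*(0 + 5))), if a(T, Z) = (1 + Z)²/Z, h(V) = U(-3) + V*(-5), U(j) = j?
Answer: I*√2959/4 ≈ 13.599*I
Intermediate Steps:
h(V) = -3 - 5*V (h(V) = -3 + V*(-5) = -3 - 5*V)
a(T, Z) = (1 + Z)²/Z
√(a(-179, 8*(-2 + 4)) + h(8*(0 + 5))) = √((1 + 8*(-2 + 4))²/((8*(-2 + 4))) + (-3 - 40*(0 + 5))) = √((1 + 8*2)²/((8*2)) + (-3 - 40*5)) = √((1 + 16)²/16 + (-3 - 5*40)) = √((1/16)*17² + (-3 - 200)) = √((1/16)*289 - 203) = √(289/16 - 203) = √(-2959/16) = I*√2959/4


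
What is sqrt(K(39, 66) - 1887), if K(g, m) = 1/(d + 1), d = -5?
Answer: I*sqrt(7549)/2 ≈ 43.443*I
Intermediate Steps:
K(g, m) = -1/4 (K(g, m) = 1/(-5 + 1) = 1/(-4) = -1/4)
sqrt(K(39, 66) - 1887) = sqrt(-1/4 - 1887) = sqrt(-7549/4) = I*sqrt(7549)/2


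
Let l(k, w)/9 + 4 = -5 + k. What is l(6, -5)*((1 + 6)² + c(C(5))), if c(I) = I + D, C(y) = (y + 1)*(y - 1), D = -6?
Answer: -1809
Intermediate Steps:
C(y) = (1 + y)*(-1 + y)
c(I) = -6 + I (c(I) = I - 6 = -6 + I)
l(k, w) = -81 + 9*k (l(k, w) = -36 + 9*(-5 + k) = -36 + (-45 + 9*k) = -81 + 9*k)
l(6, -5)*((1 + 6)² + c(C(5))) = (-81 + 9*6)*((1 + 6)² + (-6 + (-1 + 5²))) = (-81 + 54)*(7² + (-6 + (-1 + 25))) = -27*(49 + (-6 + 24)) = -27*(49 + 18) = -27*67 = -1809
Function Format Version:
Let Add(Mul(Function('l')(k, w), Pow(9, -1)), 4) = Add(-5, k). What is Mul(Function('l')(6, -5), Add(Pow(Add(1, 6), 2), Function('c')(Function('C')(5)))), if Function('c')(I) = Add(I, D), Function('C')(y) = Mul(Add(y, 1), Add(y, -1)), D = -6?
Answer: -1809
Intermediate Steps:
Function('C')(y) = Mul(Add(1, y), Add(-1, y))
Function('c')(I) = Add(-6, I) (Function('c')(I) = Add(I, -6) = Add(-6, I))
Function('l')(k, w) = Add(-81, Mul(9, k)) (Function('l')(k, w) = Add(-36, Mul(9, Add(-5, k))) = Add(-36, Add(-45, Mul(9, k))) = Add(-81, Mul(9, k)))
Mul(Function('l')(6, -5), Add(Pow(Add(1, 6), 2), Function('c')(Function('C')(5)))) = Mul(Add(-81, Mul(9, 6)), Add(Pow(Add(1, 6), 2), Add(-6, Add(-1, Pow(5, 2))))) = Mul(Add(-81, 54), Add(Pow(7, 2), Add(-6, Add(-1, 25)))) = Mul(-27, Add(49, Add(-6, 24))) = Mul(-27, Add(49, 18)) = Mul(-27, 67) = -1809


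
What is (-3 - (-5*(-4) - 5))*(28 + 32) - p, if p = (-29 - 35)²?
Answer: -5176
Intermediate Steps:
p = 4096 (p = (-64)² = 4096)
(-3 - (-5*(-4) - 5))*(28 + 32) - p = (-3 - (-5*(-4) - 5))*(28 + 32) - 1*4096 = (-3 - (20 - 5))*60 - 4096 = (-3 - 1*15)*60 - 4096 = (-3 - 15)*60 - 4096 = -18*60 - 4096 = -1080 - 4096 = -5176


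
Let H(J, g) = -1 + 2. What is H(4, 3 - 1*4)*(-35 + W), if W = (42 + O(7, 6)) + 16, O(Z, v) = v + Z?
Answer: 36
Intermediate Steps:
O(Z, v) = Z + v
H(J, g) = 1
W = 71 (W = (42 + (7 + 6)) + 16 = (42 + 13) + 16 = 55 + 16 = 71)
H(4, 3 - 1*4)*(-35 + W) = 1*(-35 + 71) = 1*36 = 36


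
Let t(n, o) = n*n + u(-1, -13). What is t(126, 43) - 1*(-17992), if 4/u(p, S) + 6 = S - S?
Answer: 101602/3 ≈ 33867.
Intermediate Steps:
u(p, S) = -⅔ (u(p, S) = 4/(-6 + (S - S)) = 4/(-6 + 0) = 4/(-6) = 4*(-⅙) = -⅔)
t(n, o) = -⅔ + n² (t(n, o) = n*n - ⅔ = n² - ⅔ = -⅔ + n²)
t(126, 43) - 1*(-17992) = (-⅔ + 126²) - 1*(-17992) = (-⅔ + 15876) + 17992 = 47626/3 + 17992 = 101602/3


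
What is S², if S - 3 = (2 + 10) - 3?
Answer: 144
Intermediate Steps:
S = 12 (S = 3 + ((2 + 10) - 3) = 3 + (12 - 3) = 3 + 9 = 12)
S² = 12² = 144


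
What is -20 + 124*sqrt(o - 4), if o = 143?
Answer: -20 + 124*sqrt(139) ≈ 1441.9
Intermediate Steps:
-20 + 124*sqrt(o - 4) = -20 + 124*sqrt(143 - 4) = -20 + 124*sqrt(139)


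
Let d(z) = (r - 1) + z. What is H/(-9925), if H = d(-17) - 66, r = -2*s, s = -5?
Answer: 74/9925 ≈ 0.0074559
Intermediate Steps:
r = 10 (r = -2*(-5) = 10)
d(z) = 9 + z (d(z) = (10 - 1) + z = 9 + z)
H = -74 (H = (9 - 17) - 66 = -8 - 66 = -74)
H/(-9925) = -74/(-9925) = -74*(-1/9925) = 74/9925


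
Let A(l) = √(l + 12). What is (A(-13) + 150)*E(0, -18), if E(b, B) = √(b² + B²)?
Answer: 2700 + 18*I ≈ 2700.0 + 18.0*I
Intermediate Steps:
E(b, B) = √(B² + b²)
A(l) = √(12 + l)
(A(-13) + 150)*E(0, -18) = (√(12 - 13) + 150)*√((-18)² + 0²) = (√(-1) + 150)*√(324 + 0) = (I + 150)*√324 = (150 + I)*18 = 2700 + 18*I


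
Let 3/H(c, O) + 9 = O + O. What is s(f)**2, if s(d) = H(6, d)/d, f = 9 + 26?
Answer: 9/4558225 ≈ 1.9745e-6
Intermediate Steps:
H(c, O) = 3/(-9 + 2*O) (H(c, O) = 3/(-9 + (O + O)) = 3/(-9 + 2*O))
f = 35
s(d) = 3/(d*(-9 + 2*d)) (s(d) = (3/(-9 + 2*d))/d = 3/(d*(-9 + 2*d)))
s(f)**2 = (3/(35*(-9 + 2*35)))**2 = (3*(1/35)/(-9 + 70))**2 = (3*(1/35)/61)**2 = (3*(1/35)*(1/61))**2 = (3/2135)**2 = 9/4558225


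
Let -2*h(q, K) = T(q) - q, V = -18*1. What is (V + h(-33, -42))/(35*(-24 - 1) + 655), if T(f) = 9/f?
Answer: 189/1210 ≈ 0.15620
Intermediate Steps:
V = -18
h(q, K) = q/2 - 9/(2*q) (h(q, K) = -(9/q - q)/2 = -(-q + 9/q)/2 = q/2 - 9/(2*q))
(V + h(-33, -42))/(35*(-24 - 1) + 655) = (-18 + (1/2)*(-9 + (-33)**2)/(-33))/(35*(-24 - 1) + 655) = (-18 + (1/2)*(-1/33)*(-9 + 1089))/(35*(-25) + 655) = (-18 + (1/2)*(-1/33)*1080)/(-875 + 655) = (-18 - 180/11)/(-220) = -378/11*(-1/220) = 189/1210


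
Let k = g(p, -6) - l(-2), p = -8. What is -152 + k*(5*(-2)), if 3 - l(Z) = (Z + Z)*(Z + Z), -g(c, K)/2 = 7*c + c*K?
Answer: -442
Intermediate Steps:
g(c, K) = -14*c - 2*K*c (g(c, K) = -2*(7*c + c*K) = -2*(7*c + K*c) = -14*c - 2*K*c)
l(Z) = 3 - 4*Z² (l(Z) = 3 - (Z + Z)*(Z + Z) = 3 - 2*Z*2*Z = 3 - 4*Z²)
k = 29 (k = -2*(-8)*(7 - 6) - (3 - 4*(-2)²) = -2*(-8)*1 - (3 - 4*4) = 16 - (3 - 16) = 16 - 1*(-13) = 16 + 13 = 29)
-152 + k*(5*(-2)) = -152 + 29*(5*(-2)) = -152 + 29*(-10) = -152 - 290 = -442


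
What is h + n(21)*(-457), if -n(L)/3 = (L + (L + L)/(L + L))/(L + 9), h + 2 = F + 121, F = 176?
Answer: 6502/5 ≈ 1300.4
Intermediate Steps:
h = 295 (h = -2 + (176 + 121) = -2 + 297 = 295)
n(L) = -3*(1 + L)/(9 + L) (n(L) = -3*(L + (L + L)/(L + L))/(L + 9) = -3*(L + (2*L)/((2*L)))/(9 + L) = -3*(L + (2*L)*(1/(2*L)))/(9 + L) = -3*(L + 1)/(9 + L) = -3*(1 + L)/(9 + L))
h + n(21)*(-457) = 295 + (3*(-1 - 1*21)/(9 + 21))*(-457) = 295 + (3*(-1 - 21)/30)*(-457) = 295 + (3*(1/30)*(-22))*(-457) = 295 - 11/5*(-457) = 295 + 5027/5 = 6502/5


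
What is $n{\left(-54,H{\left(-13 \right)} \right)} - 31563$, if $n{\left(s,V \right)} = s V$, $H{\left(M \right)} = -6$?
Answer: $-31239$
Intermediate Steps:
$n{\left(s,V \right)} = V s$
$n{\left(-54,H{\left(-13 \right)} \right)} - 31563 = \left(-6\right) \left(-54\right) - 31563 = 324 - 31563 = -31239$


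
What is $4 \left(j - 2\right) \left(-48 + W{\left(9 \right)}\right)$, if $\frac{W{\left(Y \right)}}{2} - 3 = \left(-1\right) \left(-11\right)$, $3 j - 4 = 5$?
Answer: $-80$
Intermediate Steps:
$j = 3$ ($j = \frac{4}{3} + \frac{1}{3} \cdot 5 = \frac{4}{3} + \frac{5}{3} = 3$)
$W{\left(Y \right)} = 28$ ($W{\left(Y \right)} = 6 + 2 \left(\left(-1\right) \left(-11\right)\right) = 6 + 2 \cdot 11 = 6 + 22 = 28$)
$4 \left(j - 2\right) \left(-48 + W{\left(9 \right)}\right) = 4 \left(3 - 2\right) \left(-48 + 28\right) = 4 \cdot 1 \left(-20\right) = 4 \left(-20\right) = -80$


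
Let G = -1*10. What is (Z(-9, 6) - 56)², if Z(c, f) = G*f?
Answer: 13456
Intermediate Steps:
G = -10
Z(c, f) = -10*f
(Z(-9, 6) - 56)² = (-10*6 - 56)² = (-60 - 56)² = (-116)² = 13456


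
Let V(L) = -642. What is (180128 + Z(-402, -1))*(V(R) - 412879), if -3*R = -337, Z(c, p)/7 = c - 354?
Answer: -72298357556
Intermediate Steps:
Z(c, p) = -2478 + 7*c (Z(c, p) = 7*(c - 354) = 7*(-354 + c) = -2478 + 7*c)
R = 337/3 (R = -1/3*(-337) = 337/3 ≈ 112.33)
(180128 + Z(-402, -1))*(V(R) - 412879) = (180128 + (-2478 + 7*(-402)))*(-642 - 412879) = (180128 + (-2478 - 2814))*(-413521) = (180128 - 5292)*(-413521) = 174836*(-413521) = -72298357556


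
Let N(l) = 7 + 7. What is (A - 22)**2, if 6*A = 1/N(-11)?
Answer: 3411409/7056 ≈ 483.48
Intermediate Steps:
N(l) = 14
A = 1/84 (A = (1/6)/14 = (1/6)*(1/14) = 1/84 ≈ 0.011905)
(A - 22)**2 = (1/84 - 22)**2 = (-1847/84)**2 = 3411409/7056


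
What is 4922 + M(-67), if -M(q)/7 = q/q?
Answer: 4915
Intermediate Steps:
M(q) = -7 (M(q) = -7*q/q = -7*1 = -7)
4922 + M(-67) = 4922 - 7 = 4915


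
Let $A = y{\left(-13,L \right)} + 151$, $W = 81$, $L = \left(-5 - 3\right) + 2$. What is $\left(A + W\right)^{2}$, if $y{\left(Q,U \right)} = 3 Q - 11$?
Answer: $33124$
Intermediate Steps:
$L = -6$ ($L = -8 + 2 = -6$)
$y{\left(Q,U \right)} = -11 + 3 Q$
$A = 101$ ($A = \left(-11 + 3 \left(-13\right)\right) + 151 = \left(-11 - 39\right) + 151 = -50 + 151 = 101$)
$\left(A + W\right)^{2} = \left(101 + 81\right)^{2} = 182^{2} = 33124$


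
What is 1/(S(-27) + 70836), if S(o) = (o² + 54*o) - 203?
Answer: 1/69904 ≈ 1.4305e-5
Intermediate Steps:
S(o) = -203 + o² + 54*o
1/(S(-27) + 70836) = 1/((-203 + (-27)² + 54*(-27)) + 70836) = 1/((-203 + 729 - 1458) + 70836) = 1/(-932 + 70836) = 1/69904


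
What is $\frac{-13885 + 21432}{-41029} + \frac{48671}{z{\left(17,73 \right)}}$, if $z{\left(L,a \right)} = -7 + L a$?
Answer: $\frac{1987609461}{50629786} \approx 39.258$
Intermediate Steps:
$\frac{-13885 + 21432}{-41029} + \frac{48671}{z{\left(17,73 \right)}} = \frac{-13885 + 21432}{-41029} + \frac{48671}{-7 + 17 \cdot 73} = 7547 \left(- \frac{1}{41029}\right) + \frac{48671}{-7 + 1241} = - \frac{7547}{41029} + \frac{48671}{1234} = \frac{1987609461}{50629786}$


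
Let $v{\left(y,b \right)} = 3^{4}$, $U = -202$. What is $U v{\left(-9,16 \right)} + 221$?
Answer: $-16141$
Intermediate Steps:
$v{\left(y,b \right)} = 81$
$U v{\left(-9,16 \right)} + 221 = \left(-202\right) 81 + 221 = -16362 + 221 = -16141$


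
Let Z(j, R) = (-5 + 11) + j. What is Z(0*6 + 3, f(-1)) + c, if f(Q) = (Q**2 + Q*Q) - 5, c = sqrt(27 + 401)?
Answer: 9 + 2*sqrt(107) ≈ 29.688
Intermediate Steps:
c = 2*sqrt(107) (c = sqrt(428) = 2*sqrt(107) ≈ 20.688)
f(Q) = -5 + 2*Q**2 (f(Q) = (Q**2 + Q**2) - 5 = 2*Q**2 - 5 = -5 + 2*Q**2)
Z(j, R) = 6 + j
Z(0*6 + 3, f(-1)) + c = (6 + (0*6 + 3)) + 2*sqrt(107) = (6 + (0 + 3)) + 2*sqrt(107) = (6 + 3) + 2*sqrt(107) = 9 + 2*sqrt(107)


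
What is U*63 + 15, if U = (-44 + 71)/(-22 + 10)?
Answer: -507/4 ≈ -126.75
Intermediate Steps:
U = -9/4 (U = 27/(-12) = 27*(-1/12) = -9/4 ≈ -2.2500)
U*63 + 15 = -9/4*63 + 15 = -567/4 + 15 = -507/4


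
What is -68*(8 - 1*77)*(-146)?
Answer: -685032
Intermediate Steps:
-68*(8 - 1*77)*(-146) = -68*(8 - 77)*(-146) = -68*(-69)*(-146) = 4692*(-146) = -685032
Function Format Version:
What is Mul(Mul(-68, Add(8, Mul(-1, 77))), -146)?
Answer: -685032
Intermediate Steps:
Mul(Mul(-68, Add(8, Mul(-1, 77))), -146) = Mul(Mul(-68, Add(8, -77)), -146) = Mul(Mul(-68, -69), -146) = Mul(4692, -146) = -685032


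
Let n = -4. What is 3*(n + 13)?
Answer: 27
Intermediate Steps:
3*(n + 13) = 3*(-4 + 13) = 3*9 = 27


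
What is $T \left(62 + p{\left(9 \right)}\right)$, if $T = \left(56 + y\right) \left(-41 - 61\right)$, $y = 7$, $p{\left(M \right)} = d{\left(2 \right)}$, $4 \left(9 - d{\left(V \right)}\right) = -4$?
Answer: $-462672$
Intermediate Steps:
$d{\left(V \right)} = 10$ ($d{\left(V \right)} = 9 - -1 = 9 + 1 = 10$)
$p{\left(M \right)} = 10$
$T = -6426$ ($T = \left(56 + 7\right) \left(-41 - 61\right) = 63 \left(-102\right) = -6426$)
$T \left(62 + p{\left(9 \right)}\right) = - 6426 \left(62 + 10\right) = \left(-6426\right) 72 = -462672$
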